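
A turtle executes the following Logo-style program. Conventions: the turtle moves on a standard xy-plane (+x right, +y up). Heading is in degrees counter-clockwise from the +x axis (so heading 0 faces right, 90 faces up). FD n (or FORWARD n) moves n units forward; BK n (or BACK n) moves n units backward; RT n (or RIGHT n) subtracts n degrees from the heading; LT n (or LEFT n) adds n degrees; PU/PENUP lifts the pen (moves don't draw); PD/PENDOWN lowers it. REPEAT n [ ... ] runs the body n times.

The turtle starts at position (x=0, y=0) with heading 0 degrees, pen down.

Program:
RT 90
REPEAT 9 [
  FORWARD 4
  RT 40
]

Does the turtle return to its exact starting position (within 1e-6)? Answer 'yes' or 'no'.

Answer: yes

Derivation:
Executing turtle program step by step:
Start: pos=(0,0), heading=0, pen down
RT 90: heading 0 -> 270
REPEAT 9 [
  -- iteration 1/9 --
  FD 4: (0,0) -> (0,-4) [heading=270, draw]
  RT 40: heading 270 -> 230
  -- iteration 2/9 --
  FD 4: (0,-4) -> (-2.571,-7.064) [heading=230, draw]
  RT 40: heading 230 -> 190
  -- iteration 3/9 --
  FD 4: (-2.571,-7.064) -> (-6.51,-7.759) [heading=190, draw]
  RT 40: heading 190 -> 150
  -- iteration 4/9 --
  FD 4: (-6.51,-7.759) -> (-9.974,-5.759) [heading=150, draw]
  RT 40: heading 150 -> 110
  -- iteration 5/9 --
  FD 4: (-9.974,-5.759) -> (-11.343,-2) [heading=110, draw]
  RT 40: heading 110 -> 70
  -- iteration 6/9 --
  FD 4: (-11.343,-2) -> (-9.974,1.759) [heading=70, draw]
  RT 40: heading 70 -> 30
  -- iteration 7/9 --
  FD 4: (-9.974,1.759) -> (-6.51,3.759) [heading=30, draw]
  RT 40: heading 30 -> 350
  -- iteration 8/9 --
  FD 4: (-6.51,3.759) -> (-2.571,3.064) [heading=350, draw]
  RT 40: heading 350 -> 310
  -- iteration 9/9 --
  FD 4: (-2.571,3.064) -> (0,0) [heading=310, draw]
  RT 40: heading 310 -> 270
]
Final: pos=(0,0), heading=270, 9 segment(s) drawn

Start position: (0, 0)
Final position: (0, 0)
Distance = 0; < 1e-6 -> CLOSED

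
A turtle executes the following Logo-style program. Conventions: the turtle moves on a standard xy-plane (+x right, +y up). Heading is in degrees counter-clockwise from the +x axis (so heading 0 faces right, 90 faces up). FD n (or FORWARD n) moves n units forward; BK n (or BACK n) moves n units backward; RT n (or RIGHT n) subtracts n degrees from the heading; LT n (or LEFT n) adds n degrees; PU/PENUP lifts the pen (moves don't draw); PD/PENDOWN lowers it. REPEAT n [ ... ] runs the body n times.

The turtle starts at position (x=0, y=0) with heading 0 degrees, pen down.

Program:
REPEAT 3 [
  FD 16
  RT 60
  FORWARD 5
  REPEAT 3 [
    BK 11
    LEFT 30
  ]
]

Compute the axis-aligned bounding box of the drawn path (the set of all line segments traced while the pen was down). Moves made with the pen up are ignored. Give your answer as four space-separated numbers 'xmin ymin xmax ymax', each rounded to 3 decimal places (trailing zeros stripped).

Answer: -32.419 -4.33 18.5 30.053

Derivation:
Executing turtle program step by step:
Start: pos=(0,0), heading=0, pen down
REPEAT 3 [
  -- iteration 1/3 --
  FD 16: (0,0) -> (16,0) [heading=0, draw]
  RT 60: heading 0 -> 300
  FD 5: (16,0) -> (18.5,-4.33) [heading=300, draw]
  REPEAT 3 [
    -- iteration 1/3 --
    BK 11: (18.5,-4.33) -> (13,5.196) [heading=300, draw]
    LT 30: heading 300 -> 330
    -- iteration 2/3 --
    BK 11: (13,5.196) -> (3.474,10.696) [heading=330, draw]
    LT 30: heading 330 -> 0
    -- iteration 3/3 --
    BK 11: (3.474,10.696) -> (-7.526,10.696) [heading=0, draw]
    LT 30: heading 0 -> 30
  ]
  -- iteration 2/3 --
  FD 16: (-7.526,10.696) -> (6.33,18.696) [heading=30, draw]
  RT 60: heading 30 -> 330
  FD 5: (6.33,18.696) -> (10.66,16.196) [heading=330, draw]
  REPEAT 3 [
    -- iteration 1/3 --
    BK 11: (10.66,16.196) -> (1.134,21.696) [heading=330, draw]
    LT 30: heading 330 -> 0
    -- iteration 2/3 --
    BK 11: (1.134,21.696) -> (-9.866,21.696) [heading=0, draw]
    LT 30: heading 0 -> 30
    -- iteration 3/3 --
    BK 11: (-9.866,21.696) -> (-19.392,16.196) [heading=30, draw]
    LT 30: heading 30 -> 60
  ]
  -- iteration 3/3 --
  FD 16: (-19.392,16.196) -> (-11.392,30.053) [heading=60, draw]
  RT 60: heading 60 -> 0
  FD 5: (-11.392,30.053) -> (-6.392,30.053) [heading=0, draw]
  REPEAT 3 [
    -- iteration 1/3 --
    BK 11: (-6.392,30.053) -> (-17.392,30.053) [heading=0, draw]
    LT 30: heading 0 -> 30
    -- iteration 2/3 --
    BK 11: (-17.392,30.053) -> (-26.919,24.553) [heading=30, draw]
    LT 30: heading 30 -> 60
    -- iteration 3/3 --
    BK 11: (-26.919,24.553) -> (-32.419,15.026) [heading=60, draw]
    LT 30: heading 60 -> 90
  ]
]
Final: pos=(-32.419,15.026), heading=90, 15 segment(s) drawn

Segment endpoints: x in {-32.419, -26.919, -19.392, -17.392, -11.392, -9.866, -7.526, -6.392, 0, 1.134, 3.474, 6.33, 10.66, 13, 16, 18.5}, y in {-4.33, 0, 5.196, 10.696, 15.026, 16.196, 18.696, 21.696, 24.553, 30.053}
xmin=-32.419, ymin=-4.33, xmax=18.5, ymax=30.053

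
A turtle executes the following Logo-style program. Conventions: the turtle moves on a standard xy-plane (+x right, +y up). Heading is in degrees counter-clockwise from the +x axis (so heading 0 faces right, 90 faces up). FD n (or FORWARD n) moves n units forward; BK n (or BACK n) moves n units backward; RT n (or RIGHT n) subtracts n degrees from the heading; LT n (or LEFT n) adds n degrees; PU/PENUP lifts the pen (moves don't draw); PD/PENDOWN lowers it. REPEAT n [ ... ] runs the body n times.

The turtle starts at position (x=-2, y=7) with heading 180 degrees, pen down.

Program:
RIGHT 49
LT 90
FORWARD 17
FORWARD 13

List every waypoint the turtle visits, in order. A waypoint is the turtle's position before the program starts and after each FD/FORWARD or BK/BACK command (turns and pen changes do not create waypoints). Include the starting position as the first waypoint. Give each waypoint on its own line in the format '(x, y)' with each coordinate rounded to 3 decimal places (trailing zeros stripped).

Executing turtle program step by step:
Start: pos=(-2,7), heading=180, pen down
RT 49: heading 180 -> 131
LT 90: heading 131 -> 221
FD 17: (-2,7) -> (-14.83,-4.153) [heading=221, draw]
FD 13: (-14.83,-4.153) -> (-24.641,-12.682) [heading=221, draw]
Final: pos=(-24.641,-12.682), heading=221, 2 segment(s) drawn
Waypoints (3 total):
(-2, 7)
(-14.83, -4.153)
(-24.641, -12.682)

Answer: (-2, 7)
(-14.83, -4.153)
(-24.641, -12.682)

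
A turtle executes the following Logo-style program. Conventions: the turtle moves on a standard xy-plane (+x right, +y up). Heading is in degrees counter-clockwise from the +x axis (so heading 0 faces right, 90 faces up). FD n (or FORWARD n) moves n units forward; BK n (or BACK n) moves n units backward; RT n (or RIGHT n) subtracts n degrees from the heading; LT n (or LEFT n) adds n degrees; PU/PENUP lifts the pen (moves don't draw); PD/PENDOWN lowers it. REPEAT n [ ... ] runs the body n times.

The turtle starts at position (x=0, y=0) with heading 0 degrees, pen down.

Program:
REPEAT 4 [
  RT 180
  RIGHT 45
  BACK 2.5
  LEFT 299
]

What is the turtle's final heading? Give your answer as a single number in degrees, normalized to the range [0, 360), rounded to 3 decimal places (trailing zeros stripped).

Executing turtle program step by step:
Start: pos=(0,0), heading=0, pen down
REPEAT 4 [
  -- iteration 1/4 --
  RT 180: heading 0 -> 180
  RT 45: heading 180 -> 135
  BK 2.5: (0,0) -> (1.768,-1.768) [heading=135, draw]
  LT 299: heading 135 -> 74
  -- iteration 2/4 --
  RT 180: heading 74 -> 254
  RT 45: heading 254 -> 209
  BK 2.5: (1.768,-1.768) -> (3.954,-0.556) [heading=209, draw]
  LT 299: heading 209 -> 148
  -- iteration 3/4 --
  RT 180: heading 148 -> 328
  RT 45: heading 328 -> 283
  BK 2.5: (3.954,-0.556) -> (3.392,1.88) [heading=283, draw]
  LT 299: heading 283 -> 222
  -- iteration 4/4 --
  RT 180: heading 222 -> 42
  RT 45: heading 42 -> 357
  BK 2.5: (3.392,1.88) -> (0.895,2.011) [heading=357, draw]
  LT 299: heading 357 -> 296
]
Final: pos=(0.895,2.011), heading=296, 4 segment(s) drawn

Answer: 296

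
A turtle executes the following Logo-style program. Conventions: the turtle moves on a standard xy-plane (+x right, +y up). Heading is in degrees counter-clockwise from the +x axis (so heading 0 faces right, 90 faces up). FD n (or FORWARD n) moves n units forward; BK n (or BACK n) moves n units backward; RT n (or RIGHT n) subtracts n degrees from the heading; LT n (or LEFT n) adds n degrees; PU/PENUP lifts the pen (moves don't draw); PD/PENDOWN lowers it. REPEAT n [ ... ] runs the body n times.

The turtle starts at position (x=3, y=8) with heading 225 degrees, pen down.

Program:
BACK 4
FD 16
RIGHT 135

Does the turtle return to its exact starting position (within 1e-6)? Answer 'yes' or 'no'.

Executing turtle program step by step:
Start: pos=(3,8), heading=225, pen down
BK 4: (3,8) -> (5.828,10.828) [heading=225, draw]
FD 16: (5.828,10.828) -> (-5.485,-0.485) [heading=225, draw]
RT 135: heading 225 -> 90
Final: pos=(-5.485,-0.485), heading=90, 2 segment(s) drawn

Start position: (3, 8)
Final position: (-5.485, -0.485)
Distance = 12; >= 1e-6 -> NOT closed

Answer: no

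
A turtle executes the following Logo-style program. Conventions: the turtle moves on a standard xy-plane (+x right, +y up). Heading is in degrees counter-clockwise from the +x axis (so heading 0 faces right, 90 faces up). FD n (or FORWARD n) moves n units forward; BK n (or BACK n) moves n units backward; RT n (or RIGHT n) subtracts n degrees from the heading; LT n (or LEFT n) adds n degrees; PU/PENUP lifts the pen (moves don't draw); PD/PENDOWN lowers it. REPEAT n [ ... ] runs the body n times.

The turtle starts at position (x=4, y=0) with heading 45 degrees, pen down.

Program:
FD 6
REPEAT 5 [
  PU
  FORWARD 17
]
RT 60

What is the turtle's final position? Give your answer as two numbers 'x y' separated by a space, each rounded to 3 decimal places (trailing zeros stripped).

Executing turtle program step by step:
Start: pos=(4,0), heading=45, pen down
FD 6: (4,0) -> (8.243,4.243) [heading=45, draw]
REPEAT 5 [
  -- iteration 1/5 --
  PU: pen up
  FD 17: (8.243,4.243) -> (20.263,16.263) [heading=45, move]
  -- iteration 2/5 --
  PU: pen up
  FD 17: (20.263,16.263) -> (32.284,28.284) [heading=45, move]
  -- iteration 3/5 --
  PU: pen up
  FD 17: (32.284,28.284) -> (44.305,40.305) [heading=45, move]
  -- iteration 4/5 --
  PU: pen up
  FD 17: (44.305,40.305) -> (56.326,52.326) [heading=45, move]
  -- iteration 5/5 --
  PU: pen up
  FD 17: (56.326,52.326) -> (68.347,64.347) [heading=45, move]
]
RT 60: heading 45 -> 345
Final: pos=(68.347,64.347), heading=345, 1 segment(s) drawn

Answer: 68.347 64.347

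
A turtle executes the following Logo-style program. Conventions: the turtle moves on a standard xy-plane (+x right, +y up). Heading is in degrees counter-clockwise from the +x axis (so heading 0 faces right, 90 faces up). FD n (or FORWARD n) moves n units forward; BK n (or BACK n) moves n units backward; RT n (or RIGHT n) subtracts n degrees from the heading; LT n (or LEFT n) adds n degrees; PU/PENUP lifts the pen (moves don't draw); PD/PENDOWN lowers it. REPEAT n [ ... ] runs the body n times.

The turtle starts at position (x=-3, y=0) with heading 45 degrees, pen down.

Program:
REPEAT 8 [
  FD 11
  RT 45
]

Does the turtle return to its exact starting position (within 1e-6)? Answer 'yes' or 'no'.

Answer: yes

Derivation:
Executing turtle program step by step:
Start: pos=(-3,0), heading=45, pen down
REPEAT 8 [
  -- iteration 1/8 --
  FD 11: (-3,0) -> (4.778,7.778) [heading=45, draw]
  RT 45: heading 45 -> 0
  -- iteration 2/8 --
  FD 11: (4.778,7.778) -> (15.778,7.778) [heading=0, draw]
  RT 45: heading 0 -> 315
  -- iteration 3/8 --
  FD 11: (15.778,7.778) -> (23.556,0) [heading=315, draw]
  RT 45: heading 315 -> 270
  -- iteration 4/8 --
  FD 11: (23.556,0) -> (23.556,-11) [heading=270, draw]
  RT 45: heading 270 -> 225
  -- iteration 5/8 --
  FD 11: (23.556,-11) -> (15.778,-18.778) [heading=225, draw]
  RT 45: heading 225 -> 180
  -- iteration 6/8 --
  FD 11: (15.778,-18.778) -> (4.778,-18.778) [heading=180, draw]
  RT 45: heading 180 -> 135
  -- iteration 7/8 --
  FD 11: (4.778,-18.778) -> (-3,-11) [heading=135, draw]
  RT 45: heading 135 -> 90
  -- iteration 8/8 --
  FD 11: (-3,-11) -> (-3,0) [heading=90, draw]
  RT 45: heading 90 -> 45
]
Final: pos=(-3,0), heading=45, 8 segment(s) drawn

Start position: (-3, 0)
Final position: (-3, 0)
Distance = 0; < 1e-6 -> CLOSED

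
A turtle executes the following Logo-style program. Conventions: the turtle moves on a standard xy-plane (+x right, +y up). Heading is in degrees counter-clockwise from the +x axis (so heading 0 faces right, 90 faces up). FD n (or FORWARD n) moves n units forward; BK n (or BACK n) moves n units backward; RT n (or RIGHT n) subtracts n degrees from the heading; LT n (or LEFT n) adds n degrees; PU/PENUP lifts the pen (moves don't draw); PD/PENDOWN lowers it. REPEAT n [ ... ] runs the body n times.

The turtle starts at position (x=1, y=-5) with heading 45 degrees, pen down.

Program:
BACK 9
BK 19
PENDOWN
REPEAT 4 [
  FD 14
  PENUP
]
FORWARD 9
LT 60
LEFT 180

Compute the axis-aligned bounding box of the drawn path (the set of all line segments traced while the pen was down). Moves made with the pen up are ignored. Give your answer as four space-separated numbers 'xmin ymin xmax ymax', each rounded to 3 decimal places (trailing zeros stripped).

Answer: -18.799 -24.799 1 -5

Derivation:
Executing turtle program step by step:
Start: pos=(1,-5), heading=45, pen down
BK 9: (1,-5) -> (-5.364,-11.364) [heading=45, draw]
BK 19: (-5.364,-11.364) -> (-18.799,-24.799) [heading=45, draw]
PD: pen down
REPEAT 4 [
  -- iteration 1/4 --
  FD 14: (-18.799,-24.799) -> (-8.899,-14.899) [heading=45, draw]
  PU: pen up
  -- iteration 2/4 --
  FD 14: (-8.899,-14.899) -> (1,-5) [heading=45, move]
  PU: pen up
  -- iteration 3/4 --
  FD 14: (1,-5) -> (10.899,4.899) [heading=45, move]
  PU: pen up
  -- iteration 4/4 --
  FD 14: (10.899,4.899) -> (20.799,14.799) [heading=45, move]
  PU: pen up
]
FD 9: (20.799,14.799) -> (27.163,21.163) [heading=45, move]
LT 60: heading 45 -> 105
LT 180: heading 105 -> 285
Final: pos=(27.163,21.163), heading=285, 3 segment(s) drawn

Segment endpoints: x in {-18.799, -8.899, -5.364, 1}, y in {-24.799, -14.899, -11.364, -5}
xmin=-18.799, ymin=-24.799, xmax=1, ymax=-5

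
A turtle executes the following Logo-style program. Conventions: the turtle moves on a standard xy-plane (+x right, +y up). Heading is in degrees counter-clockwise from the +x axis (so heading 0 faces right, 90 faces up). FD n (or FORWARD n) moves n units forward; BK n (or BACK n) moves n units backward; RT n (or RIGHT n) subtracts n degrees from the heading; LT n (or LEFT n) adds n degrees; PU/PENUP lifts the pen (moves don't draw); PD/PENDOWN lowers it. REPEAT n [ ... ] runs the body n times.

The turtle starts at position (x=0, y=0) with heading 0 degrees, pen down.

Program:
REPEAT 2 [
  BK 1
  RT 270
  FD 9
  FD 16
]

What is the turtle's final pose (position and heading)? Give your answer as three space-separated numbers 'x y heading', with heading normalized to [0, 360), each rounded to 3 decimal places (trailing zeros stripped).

Executing turtle program step by step:
Start: pos=(0,0), heading=0, pen down
REPEAT 2 [
  -- iteration 1/2 --
  BK 1: (0,0) -> (-1,0) [heading=0, draw]
  RT 270: heading 0 -> 90
  FD 9: (-1,0) -> (-1,9) [heading=90, draw]
  FD 16: (-1,9) -> (-1,25) [heading=90, draw]
  -- iteration 2/2 --
  BK 1: (-1,25) -> (-1,24) [heading=90, draw]
  RT 270: heading 90 -> 180
  FD 9: (-1,24) -> (-10,24) [heading=180, draw]
  FD 16: (-10,24) -> (-26,24) [heading=180, draw]
]
Final: pos=(-26,24), heading=180, 6 segment(s) drawn

Answer: -26 24 180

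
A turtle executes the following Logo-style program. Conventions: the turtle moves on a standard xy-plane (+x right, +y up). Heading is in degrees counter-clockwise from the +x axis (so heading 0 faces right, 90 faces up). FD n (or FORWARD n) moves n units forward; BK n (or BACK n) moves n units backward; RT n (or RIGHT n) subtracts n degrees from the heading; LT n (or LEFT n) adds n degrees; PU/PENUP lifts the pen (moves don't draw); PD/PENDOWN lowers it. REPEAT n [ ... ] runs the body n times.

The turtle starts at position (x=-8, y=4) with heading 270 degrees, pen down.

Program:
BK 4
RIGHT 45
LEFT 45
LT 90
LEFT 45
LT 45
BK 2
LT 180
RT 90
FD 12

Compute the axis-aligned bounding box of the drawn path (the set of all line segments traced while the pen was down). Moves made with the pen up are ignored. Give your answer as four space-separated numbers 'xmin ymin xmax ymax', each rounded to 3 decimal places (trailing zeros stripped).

Answer: -20 4 -8 8

Derivation:
Executing turtle program step by step:
Start: pos=(-8,4), heading=270, pen down
BK 4: (-8,4) -> (-8,8) [heading=270, draw]
RT 45: heading 270 -> 225
LT 45: heading 225 -> 270
LT 90: heading 270 -> 0
LT 45: heading 0 -> 45
LT 45: heading 45 -> 90
BK 2: (-8,8) -> (-8,6) [heading=90, draw]
LT 180: heading 90 -> 270
RT 90: heading 270 -> 180
FD 12: (-8,6) -> (-20,6) [heading=180, draw]
Final: pos=(-20,6), heading=180, 3 segment(s) drawn

Segment endpoints: x in {-20, -8, -8}, y in {4, 6, 6, 8}
xmin=-20, ymin=4, xmax=-8, ymax=8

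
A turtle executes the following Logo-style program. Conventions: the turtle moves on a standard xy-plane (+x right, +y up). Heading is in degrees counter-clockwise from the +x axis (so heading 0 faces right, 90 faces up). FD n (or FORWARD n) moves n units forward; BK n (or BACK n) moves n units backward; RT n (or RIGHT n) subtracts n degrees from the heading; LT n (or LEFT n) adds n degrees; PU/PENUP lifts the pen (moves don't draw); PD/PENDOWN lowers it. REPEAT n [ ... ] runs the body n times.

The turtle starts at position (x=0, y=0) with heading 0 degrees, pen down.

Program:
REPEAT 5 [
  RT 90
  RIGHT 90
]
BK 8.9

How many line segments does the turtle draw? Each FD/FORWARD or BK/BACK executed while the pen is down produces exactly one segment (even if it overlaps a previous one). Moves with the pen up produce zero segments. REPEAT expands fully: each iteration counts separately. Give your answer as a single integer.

Answer: 1

Derivation:
Executing turtle program step by step:
Start: pos=(0,0), heading=0, pen down
REPEAT 5 [
  -- iteration 1/5 --
  RT 90: heading 0 -> 270
  RT 90: heading 270 -> 180
  -- iteration 2/5 --
  RT 90: heading 180 -> 90
  RT 90: heading 90 -> 0
  -- iteration 3/5 --
  RT 90: heading 0 -> 270
  RT 90: heading 270 -> 180
  -- iteration 4/5 --
  RT 90: heading 180 -> 90
  RT 90: heading 90 -> 0
  -- iteration 5/5 --
  RT 90: heading 0 -> 270
  RT 90: heading 270 -> 180
]
BK 8.9: (0,0) -> (8.9,0) [heading=180, draw]
Final: pos=(8.9,0), heading=180, 1 segment(s) drawn
Segments drawn: 1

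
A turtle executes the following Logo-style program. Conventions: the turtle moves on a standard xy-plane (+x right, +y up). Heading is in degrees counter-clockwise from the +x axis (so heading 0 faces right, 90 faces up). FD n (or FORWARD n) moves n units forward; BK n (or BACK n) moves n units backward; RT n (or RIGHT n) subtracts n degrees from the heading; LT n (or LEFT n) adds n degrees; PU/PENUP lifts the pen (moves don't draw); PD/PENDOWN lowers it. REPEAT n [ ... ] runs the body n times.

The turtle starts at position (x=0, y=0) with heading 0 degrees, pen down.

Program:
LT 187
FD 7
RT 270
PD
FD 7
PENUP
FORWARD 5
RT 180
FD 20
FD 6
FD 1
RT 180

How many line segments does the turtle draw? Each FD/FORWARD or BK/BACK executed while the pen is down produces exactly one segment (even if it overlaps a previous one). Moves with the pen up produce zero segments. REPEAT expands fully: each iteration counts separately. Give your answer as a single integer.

Executing turtle program step by step:
Start: pos=(0,0), heading=0, pen down
LT 187: heading 0 -> 187
FD 7: (0,0) -> (-6.948,-0.853) [heading=187, draw]
RT 270: heading 187 -> 277
PD: pen down
FD 7: (-6.948,-0.853) -> (-6.095,-7.801) [heading=277, draw]
PU: pen up
FD 5: (-6.095,-7.801) -> (-5.485,-12.764) [heading=277, move]
RT 180: heading 277 -> 97
FD 20: (-5.485,-12.764) -> (-7.923,7.087) [heading=97, move]
FD 6: (-7.923,7.087) -> (-8.654,13.043) [heading=97, move]
FD 1: (-8.654,13.043) -> (-8.776,14.035) [heading=97, move]
RT 180: heading 97 -> 277
Final: pos=(-8.776,14.035), heading=277, 2 segment(s) drawn
Segments drawn: 2

Answer: 2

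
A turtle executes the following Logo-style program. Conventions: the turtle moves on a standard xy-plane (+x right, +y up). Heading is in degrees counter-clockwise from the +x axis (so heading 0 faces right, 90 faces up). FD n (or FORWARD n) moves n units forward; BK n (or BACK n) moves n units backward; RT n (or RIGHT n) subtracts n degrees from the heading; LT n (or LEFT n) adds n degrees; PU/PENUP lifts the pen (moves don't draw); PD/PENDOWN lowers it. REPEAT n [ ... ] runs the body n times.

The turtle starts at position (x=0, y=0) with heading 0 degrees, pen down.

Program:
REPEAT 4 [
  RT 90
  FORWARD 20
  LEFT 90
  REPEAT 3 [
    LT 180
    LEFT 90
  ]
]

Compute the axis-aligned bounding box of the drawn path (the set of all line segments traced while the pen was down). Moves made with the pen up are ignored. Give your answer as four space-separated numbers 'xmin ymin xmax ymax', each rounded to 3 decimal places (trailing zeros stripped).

Answer: 0 -20 20 0

Derivation:
Executing turtle program step by step:
Start: pos=(0,0), heading=0, pen down
REPEAT 4 [
  -- iteration 1/4 --
  RT 90: heading 0 -> 270
  FD 20: (0,0) -> (0,-20) [heading=270, draw]
  LT 90: heading 270 -> 0
  REPEAT 3 [
    -- iteration 1/3 --
    LT 180: heading 0 -> 180
    LT 90: heading 180 -> 270
    -- iteration 2/3 --
    LT 180: heading 270 -> 90
    LT 90: heading 90 -> 180
    -- iteration 3/3 --
    LT 180: heading 180 -> 0
    LT 90: heading 0 -> 90
  ]
  -- iteration 2/4 --
  RT 90: heading 90 -> 0
  FD 20: (0,-20) -> (20,-20) [heading=0, draw]
  LT 90: heading 0 -> 90
  REPEAT 3 [
    -- iteration 1/3 --
    LT 180: heading 90 -> 270
    LT 90: heading 270 -> 0
    -- iteration 2/3 --
    LT 180: heading 0 -> 180
    LT 90: heading 180 -> 270
    -- iteration 3/3 --
    LT 180: heading 270 -> 90
    LT 90: heading 90 -> 180
  ]
  -- iteration 3/4 --
  RT 90: heading 180 -> 90
  FD 20: (20,-20) -> (20,0) [heading=90, draw]
  LT 90: heading 90 -> 180
  REPEAT 3 [
    -- iteration 1/3 --
    LT 180: heading 180 -> 0
    LT 90: heading 0 -> 90
    -- iteration 2/3 --
    LT 180: heading 90 -> 270
    LT 90: heading 270 -> 0
    -- iteration 3/3 --
    LT 180: heading 0 -> 180
    LT 90: heading 180 -> 270
  ]
  -- iteration 4/4 --
  RT 90: heading 270 -> 180
  FD 20: (20,0) -> (0,0) [heading=180, draw]
  LT 90: heading 180 -> 270
  REPEAT 3 [
    -- iteration 1/3 --
    LT 180: heading 270 -> 90
    LT 90: heading 90 -> 180
    -- iteration 2/3 --
    LT 180: heading 180 -> 0
    LT 90: heading 0 -> 90
    -- iteration 3/3 --
    LT 180: heading 90 -> 270
    LT 90: heading 270 -> 0
  ]
]
Final: pos=(0,0), heading=0, 4 segment(s) drawn

Segment endpoints: x in {0, 0, 0, 20, 20}, y in {-20, -20, 0, 0, 0}
xmin=0, ymin=-20, xmax=20, ymax=0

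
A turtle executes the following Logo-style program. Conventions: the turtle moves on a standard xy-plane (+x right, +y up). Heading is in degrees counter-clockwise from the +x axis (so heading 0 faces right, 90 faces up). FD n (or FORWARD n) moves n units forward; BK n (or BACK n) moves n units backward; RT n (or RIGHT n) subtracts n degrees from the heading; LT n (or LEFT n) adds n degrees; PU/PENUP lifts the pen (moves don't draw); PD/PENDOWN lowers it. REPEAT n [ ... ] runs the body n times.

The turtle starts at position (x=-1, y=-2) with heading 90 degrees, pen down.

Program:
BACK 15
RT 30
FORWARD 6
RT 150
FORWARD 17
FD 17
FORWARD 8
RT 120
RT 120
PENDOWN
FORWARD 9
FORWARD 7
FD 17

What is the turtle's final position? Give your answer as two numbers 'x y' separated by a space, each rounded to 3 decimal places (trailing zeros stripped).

Executing turtle program step by step:
Start: pos=(-1,-2), heading=90, pen down
BK 15: (-1,-2) -> (-1,-17) [heading=90, draw]
RT 30: heading 90 -> 60
FD 6: (-1,-17) -> (2,-11.804) [heading=60, draw]
RT 150: heading 60 -> 270
FD 17: (2,-11.804) -> (2,-28.804) [heading=270, draw]
FD 17: (2,-28.804) -> (2,-45.804) [heading=270, draw]
FD 8: (2,-45.804) -> (2,-53.804) [heading=270, draw]
RT 120: heading 270 -> 150
RT 120: heading 150 -> 30
PD: pen down
FD 9: (2,-53.804) -> (9.794,-49.304) [heading=30, draw]
FD 7: (9.794,-49.304) -> (15.856,-45.804) [heading=30, draw]
FD 17: (15.856,-45.804) -> (30.579,-37.304) [heading=30, draw]
Final: pos=(30.579,-37.304), heading=30, 8 segment(s) drawn

Answer: 30.579 -37.304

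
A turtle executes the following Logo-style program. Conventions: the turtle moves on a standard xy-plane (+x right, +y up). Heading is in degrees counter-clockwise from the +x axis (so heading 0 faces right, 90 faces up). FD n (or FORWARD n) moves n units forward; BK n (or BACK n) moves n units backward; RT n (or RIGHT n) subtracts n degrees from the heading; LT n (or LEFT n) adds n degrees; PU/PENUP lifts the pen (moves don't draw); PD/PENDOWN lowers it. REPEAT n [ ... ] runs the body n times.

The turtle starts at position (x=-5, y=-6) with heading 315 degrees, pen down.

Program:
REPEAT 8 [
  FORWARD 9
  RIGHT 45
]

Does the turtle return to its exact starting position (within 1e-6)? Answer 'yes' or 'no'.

Answer: yes

Derivation:
Executing turtle program step by step:
Start: pos=(-5,-6), heading=315, pen down
REPEAT 8 [
  -- iteration 1/8 --
  FD 9: (-5,-6) -> (1.364,-12.364) [heading=315, draw]
  RT 45: heading 315 -> 270
  -- iteration 2/8 --
  FD 9: (1.364,-12.364) -> (1.364,-21.364) [heading=270, draw]
  RT 45: heading 270 -> 225
  -- iteration 3/8 --
  FD 9: (1.364,-21.364) -> (-5,-27.728) [heading=225, draw]
  RT 45: heading 225 -> 180
  -- iteration 4/8 --
  FD 9: (-5,-27.728) -> (-14,-27.728) [heading=180, draw]
  RT 45: heading 180 -> 135
  -- iteration 5/8 --
  FD 9: (-14,-27.728) -> (-20.364,-21.364) [heading=135, draw]
  RT 45: heading 135 -> 90
  -- iteration 6/8 --
  FD 9: (-20.364,-21.364) -> (-20.364,-12.364) [heading=90, draw]
  RT 45: heading 90 -> 45
  -- iteration 7/8 --
  FD 9: (-20.364,-12.364) -> (-14,-6) [heading=45, draw]
  RT 45: heading 45 -> 0
  -- iteration 8/8 --
  FD 9: (-14,-6) -> (-5,-6) [heading=0, draw]
  RT 45: heading 0 -> 315
]
Final: pos=(-5,-6), heading=315, 8 segment(s) drawn

Start position: (-5, -6)
Final position: (-5, -6)
Distance = 0; < 1e-6 -> CLOSED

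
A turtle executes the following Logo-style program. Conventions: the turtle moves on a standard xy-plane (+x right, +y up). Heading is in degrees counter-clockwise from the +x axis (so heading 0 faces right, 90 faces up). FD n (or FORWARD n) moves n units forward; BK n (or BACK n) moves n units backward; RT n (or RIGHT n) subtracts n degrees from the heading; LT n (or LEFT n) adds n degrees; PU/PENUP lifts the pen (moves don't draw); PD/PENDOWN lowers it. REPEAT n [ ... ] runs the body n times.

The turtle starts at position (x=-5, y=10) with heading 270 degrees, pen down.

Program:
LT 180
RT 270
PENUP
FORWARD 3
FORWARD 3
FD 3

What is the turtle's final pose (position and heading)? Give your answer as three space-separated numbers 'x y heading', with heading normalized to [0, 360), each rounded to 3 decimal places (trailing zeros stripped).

Executing turtle program step by step:
Start: pos=(-5,10), heading=270, pen down
LT 180: heading 270 -> 90
RT 270: heading 90 -> 180
PU: pen up
FD 3: (-5,10) -> (-8,10) [heading=180, move]
FD 3: (-8,10) -> (-11,10) [heading=180, move]
FD 3: (-11,10) -> (-14,10) [heading=180, move]
Final: pos=(-14,10), heading=180, 0 segment(s) drawn

Answer: -14 10 180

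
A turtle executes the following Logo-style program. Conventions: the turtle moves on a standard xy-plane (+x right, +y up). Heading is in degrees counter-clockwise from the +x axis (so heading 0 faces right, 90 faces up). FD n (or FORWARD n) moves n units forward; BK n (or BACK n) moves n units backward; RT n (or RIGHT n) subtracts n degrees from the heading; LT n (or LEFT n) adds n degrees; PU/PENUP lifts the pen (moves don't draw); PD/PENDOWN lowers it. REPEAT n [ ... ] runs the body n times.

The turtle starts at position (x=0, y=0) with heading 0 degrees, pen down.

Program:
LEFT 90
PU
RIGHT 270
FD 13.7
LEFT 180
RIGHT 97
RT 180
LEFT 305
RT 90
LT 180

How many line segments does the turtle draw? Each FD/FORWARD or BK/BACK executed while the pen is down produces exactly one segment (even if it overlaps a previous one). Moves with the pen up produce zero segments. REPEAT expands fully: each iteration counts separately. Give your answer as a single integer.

Answer: 0

Derivation:
Executing turtle program step by step:
Start: pos=(0,0), heading=0, pen down
LT 90: heading 0 -> 90
PU: pen up
RT 270: heading 90 -> 180
FD 13.7: (0,0) -> (-13.7,0) [heading=180, move]
LT 180: heading 180 -> 0
RT 97: heading 0 -> 263
RT 180: heading 263 -> 83
LT 305: heading 83 -> 28
RT 90: heading 28 -> 298
LT 180: heading 298 -> 118
Final: pos=(-13.7,0), heading=118, 0 segment(s) drawn
Segments drawn: 0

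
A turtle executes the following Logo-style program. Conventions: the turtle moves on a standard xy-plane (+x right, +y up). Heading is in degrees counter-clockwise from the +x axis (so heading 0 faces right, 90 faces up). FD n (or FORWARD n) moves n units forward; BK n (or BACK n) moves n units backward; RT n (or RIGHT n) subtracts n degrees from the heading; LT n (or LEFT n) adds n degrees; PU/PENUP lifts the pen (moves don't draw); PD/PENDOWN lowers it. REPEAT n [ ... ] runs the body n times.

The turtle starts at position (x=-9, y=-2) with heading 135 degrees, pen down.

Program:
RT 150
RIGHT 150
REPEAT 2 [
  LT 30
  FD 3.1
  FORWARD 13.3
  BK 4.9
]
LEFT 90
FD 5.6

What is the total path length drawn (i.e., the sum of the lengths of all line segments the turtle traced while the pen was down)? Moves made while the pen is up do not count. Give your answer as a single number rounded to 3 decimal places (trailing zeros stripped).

Answer: 48.2

Derivation:
Executing turtle program step by step:
Start: pos=(-9,-2), heading=135, pen down
RT 150: heading 135 -> 345
RT 150: heading 345 -> 195
REPEAT 2 [
  -- iteration 1/2 --
  LT 30: heading 195 -> 225
  FD 3.1: (-9,-2) -> (-11.192,-4.192) [heading=225, draw]
  FD 13.3: (-11.192,-4.192) -> (-20.597,-13.597) [heading=225, draw]
  BK 4.9: (-20.597,-13.597) -> (-17.132,-10.132) [heading=225, draw]
  -- iteration 2/2 --
  LT 30: heading 225 -> 255
  FD 3.1: (-17.132,-10.132) -> (-17.934,-13.126) [heading=255, draw]
  FD 13.3: (-17.934,-13.126) -> (-21.376,-25.973) [heading=255, draw]
  BK 4.9: (-21.376,-25.973) -> (-20.108,-21.24) [heading=255, draw]
]
LT 90: heading 255 -> 345
FD 5.6: (-20.108,-21.24) -> (-14.699,-22.689) [heading=345, draw]
Final: pos=(-14.699,-22.689), heading=345, 7 segment(s) drawn

Segment lengths:
  seg 1: (-9,-2) -> (-11.192,-4.192), length = 3.1
  seg 2: (-11.192,-4.192) -> (-20.597,-13.597), length = 13.3
  seg 3: (-20.597,-13.597) -> (-17.132,-10.132), length = 4.9
  seg 4: (-17.132,-10.132) -> (-17.934,-13.126), length = 3.1
  seg 5: (-17.934,-13.126) -> (-21.376,-25.973), length = 13.3
  seg 6: (-21.376,-25.973) -> (-20.108,-21.24), length = 4.9
  seg 7: (-20.108,-21.24) -> (-14.699,-22.689), length = 5.6
Total = 48.2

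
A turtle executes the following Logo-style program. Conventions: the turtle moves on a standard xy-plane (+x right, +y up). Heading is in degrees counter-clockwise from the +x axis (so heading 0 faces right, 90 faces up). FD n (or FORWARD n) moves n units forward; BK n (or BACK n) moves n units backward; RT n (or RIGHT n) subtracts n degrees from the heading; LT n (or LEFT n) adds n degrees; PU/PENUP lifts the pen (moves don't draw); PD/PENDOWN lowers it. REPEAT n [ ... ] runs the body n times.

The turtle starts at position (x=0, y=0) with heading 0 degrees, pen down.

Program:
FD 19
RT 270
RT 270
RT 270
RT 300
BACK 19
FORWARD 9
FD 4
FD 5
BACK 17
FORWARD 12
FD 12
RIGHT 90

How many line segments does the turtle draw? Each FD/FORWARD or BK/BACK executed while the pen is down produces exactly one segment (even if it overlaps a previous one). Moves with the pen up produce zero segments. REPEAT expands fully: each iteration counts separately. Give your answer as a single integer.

Answer: 8

Derivation:
Executing turtle program step by step:
Start: pos=(0,0), heading=0, pen down
FD 19: (0,0) -> (19,0) [heading=0, draw]
RT 270: heading 0 -> 90
RT 270: heading 90 -> 180
RT 270: heading 180 -> 270
RT 300: heading 270 -> 330
BK 19: (19,0) -> (2.546,9.5) [heading=330, draw]
FD 9: (2.546,9.5) -> (10.34,5) [heading=330, draw]
FD 4: (10.34,5) -> (13.804,3) [heading=330, draw]
FD 5: (13.804,3) -> (18.134,0.5) [heading=330, draw]
BK 17: (18.134,0.5) -> (3.412,9) [heading=330, draw]
FD 12: (3.412,9) -> (13.804,3) [heading=330, draw]
FD 12: (13.804,3) -> (24.196,-3) [heading=330, draw]
RT 90: heading 330 -> 240
Final: pos=(24.196,-3), heading=240, 8 segment(s) drawn
Segments drawn: 8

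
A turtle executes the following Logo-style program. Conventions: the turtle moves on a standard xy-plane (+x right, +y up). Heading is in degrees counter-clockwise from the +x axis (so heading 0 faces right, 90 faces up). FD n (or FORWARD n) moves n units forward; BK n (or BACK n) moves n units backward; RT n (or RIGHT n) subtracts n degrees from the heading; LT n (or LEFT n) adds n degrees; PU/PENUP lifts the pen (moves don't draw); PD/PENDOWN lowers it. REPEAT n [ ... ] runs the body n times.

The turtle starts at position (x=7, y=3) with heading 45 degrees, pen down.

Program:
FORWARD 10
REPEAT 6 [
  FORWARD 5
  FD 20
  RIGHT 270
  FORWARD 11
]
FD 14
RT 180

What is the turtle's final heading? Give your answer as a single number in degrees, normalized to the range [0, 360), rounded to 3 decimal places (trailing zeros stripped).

Answer: 45

Derivation:
Executing turtle program step by step:
Start: pos=(7,3), heading=45, pen down
FD 10: (7,3) -> (14.071,10.071) [heading=45, draw]
REPEAT 6 [
  -- iteration 1/6 --
  FD 5: (14.071,10.071) -> (17.607,13.607) [heading=45, draw]
  FD 20: (17.607,13.607) -> (31.749,27.749) [heading=45, draw]
  RT 270: heading 45 -> 135
  FD 11: (31.749,27.749) -> (23.971,35.527) [heading=135, draw]
  -- iteration 2/6 --
  FD 5: (23.971,35.527) -> (20.435,39.062) [heading=135, draw]
  FD 20: (20.435,39.062) -> (6.293,53.205) [heading=135, draw]
  RT 270: heading 135 -> 225
  FD 11: (6.293,53.205) -> (-1.485,45.426) [heading=225, draw]
  -- iteration 3/6 --
  FD 5: (-1.485,45.426) -> (-5.021,41.891) [heading=225, draw]
  FD 20: (-5.021,41.891) -> (-19.163,27.749) [heading=225, draw]
  RT 270: heading 225 -> 315
  FD 11: (-19.163,27.749) -> (-11.385,19.971) [heading=315, draw]
  -- iteration 4/6 --
  FD 5: (-11.385,19.971) -> (-7.849,16.435) [heading=315, draw]
  FD 20: (-7.849,16.435) -> (6.293,2.293) [heading=315, draw]
  RT 270: heading 315 -> 45
  FD 11: (6.293,2.293) -> (14.071,10.071) [heading=45, draw]
  -- iteration 5/6 --
  FD 5: (14.071,10.071) -> (17.607,13.607) [heading=45, draw]
  FD 20: (17.607,13.607) -> (31.749,27.749) [heading=45, draw]
  RT 270: heading 45 -> 135
  FD 11: (31.749,27.749) -> (23.971,35.527) [heading=135, draw]
  -- iteration 6/6 --
  FD 5: (23.971,35.527) -> (20.435,39.062) [heading=135, draw]
  FD 20: (20.435,39.062) -> (6.293,53.205) [heading=135, draw]
  RT 270: heading 135 -> 225
  FD 11: (6.293,53.205) -> (-1.485,45.426) [heading=225, draw]
]
FD 14: (-1.485,45.426) -> (-11.385,35.527) [heading=225, draw]
RT 180: heading 225 -> 45
Final: pos=(-11.385,35.527), heading=45, 20 segment(s) drawn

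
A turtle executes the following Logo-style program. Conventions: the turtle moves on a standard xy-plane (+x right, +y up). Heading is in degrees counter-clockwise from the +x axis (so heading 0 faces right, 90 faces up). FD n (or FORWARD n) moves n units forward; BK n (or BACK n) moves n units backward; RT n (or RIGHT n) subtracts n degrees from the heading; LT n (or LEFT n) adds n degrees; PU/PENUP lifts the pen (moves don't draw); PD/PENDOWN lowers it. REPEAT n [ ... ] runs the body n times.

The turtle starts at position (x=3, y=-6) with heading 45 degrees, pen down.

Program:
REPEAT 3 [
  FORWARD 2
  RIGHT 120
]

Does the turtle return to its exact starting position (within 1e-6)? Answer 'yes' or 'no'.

Executing turtle program step by step:
Start: pos=(3,-6), heading=45, pen down
REPEAT 3 [
  -- iteration 1/3 --
  FD 2: (3,-6) -> (4.414,-4.586) [heading=45, draw]
  RT 120: heading 45 -> 285
  -- iteration 2/3 --
  FD 2: (4.414,-4.586) -> (4.932,-6.518) [heading=285, draw]
  RT 120: heading 285 -> 165
  -- iteration 3/3 --
  FD 2: (4.932,-6.518) -> (3,-6) [heading=165, draw]
  RT 120: heading 165 -> 45
]
Final: pos=(3,-6), heading=45, 3 segment(s) drawn

Start position: (3, -6)
Final position: (3, -6)
Distance = 0; < 1e-6 -> CLOSED

Answer: yes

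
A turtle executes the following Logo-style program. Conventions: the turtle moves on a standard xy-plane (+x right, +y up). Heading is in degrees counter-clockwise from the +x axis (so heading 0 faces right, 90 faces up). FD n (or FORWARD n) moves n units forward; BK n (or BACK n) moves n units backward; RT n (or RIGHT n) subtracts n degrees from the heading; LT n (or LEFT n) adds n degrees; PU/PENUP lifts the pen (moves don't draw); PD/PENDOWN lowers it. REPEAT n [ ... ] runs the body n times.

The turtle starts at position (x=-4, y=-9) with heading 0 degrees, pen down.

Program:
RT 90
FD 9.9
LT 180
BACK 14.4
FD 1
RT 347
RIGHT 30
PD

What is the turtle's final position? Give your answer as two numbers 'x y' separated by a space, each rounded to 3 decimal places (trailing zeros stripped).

Executing turtle program step by step:
Start: pos=(-4,-9), heading=0, pen down
RT 90: heading 0 -> 270
FD 9.9: (-4,-9) -> (-4,-18.9) [heading=270, draw]
LT 180: heading 270 -> 90
BK 14.4: (-4,-18.9) -> (-4,-33.3) [heading=90, draw]
FD 1: (-4,-33.3) -> (-4,-32.3) [heading=90, draw]
RT 347: heading 90 -> 103
RT 30: heading 103 -> 73
PD: pen down
Final: pos=(-4,-32.3), heading=73, 3 segment(s) drawn

Answer: -4 -32.3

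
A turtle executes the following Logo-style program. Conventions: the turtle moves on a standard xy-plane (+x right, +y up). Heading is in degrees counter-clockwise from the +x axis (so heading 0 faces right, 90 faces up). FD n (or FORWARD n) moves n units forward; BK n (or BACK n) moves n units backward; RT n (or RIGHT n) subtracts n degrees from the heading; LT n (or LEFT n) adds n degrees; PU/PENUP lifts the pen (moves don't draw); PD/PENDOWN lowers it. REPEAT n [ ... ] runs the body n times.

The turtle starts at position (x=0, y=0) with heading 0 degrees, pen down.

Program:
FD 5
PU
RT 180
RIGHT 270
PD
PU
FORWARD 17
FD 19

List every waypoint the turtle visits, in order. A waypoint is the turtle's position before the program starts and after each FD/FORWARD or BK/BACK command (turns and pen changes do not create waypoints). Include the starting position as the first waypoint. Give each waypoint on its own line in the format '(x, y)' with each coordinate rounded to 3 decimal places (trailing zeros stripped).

Answer: (0, 0)
(5, 0)
(5, -17)
(5, -36)

Derivation:
Executing turtle program step by step:
Start: pos=(0,0), heading=0, pen down
FD 5: (0,0) -> (5,0) [heading=0, draw]
PU: pen up
RT 180: heading 0 -> 180
RT 270: heading 180 -> 270
PD: pen down
PU: pen up
FD 17: (5,0) -> (5,-17) [heading=270, move]
FD 19: (5,-17) -> (5,-36) [heading=270, move]
Final: pos=(5,-36), heading=270, 1 segment(s) drawn
Waypoints (4 total):
(0, 0)
(5, 0)
(5, -17)
(5, -36)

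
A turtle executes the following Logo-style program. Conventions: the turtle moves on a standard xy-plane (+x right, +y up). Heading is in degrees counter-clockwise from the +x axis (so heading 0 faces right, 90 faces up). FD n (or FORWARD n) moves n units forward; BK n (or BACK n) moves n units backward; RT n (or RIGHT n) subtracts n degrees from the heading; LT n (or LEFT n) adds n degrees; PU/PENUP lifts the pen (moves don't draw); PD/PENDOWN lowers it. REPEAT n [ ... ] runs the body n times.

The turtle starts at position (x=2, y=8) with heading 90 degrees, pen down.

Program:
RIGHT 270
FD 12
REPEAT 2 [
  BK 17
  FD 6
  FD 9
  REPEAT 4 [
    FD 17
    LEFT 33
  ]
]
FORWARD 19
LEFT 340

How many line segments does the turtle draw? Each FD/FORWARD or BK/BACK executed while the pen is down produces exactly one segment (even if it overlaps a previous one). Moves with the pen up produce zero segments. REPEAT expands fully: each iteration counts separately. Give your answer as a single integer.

Executing turtle program step by step:
Start: pos=(2,8), heading=90, pen down
RT 270: heading 90 -> 180
FD 12: (2,8) -> (-10,8) [heading=180, draw]
REPEAT 2 [
  -- iteration 1/2 --
  BK 17: (-10,8) -> (7,8) [heading=180, draw]
  FD 6: (7,8) -> (1,8) [heading=180, draw]
  FD 9: (1,8) -> (-8,8) [heading=180, draw]
  REPEAT 4 [
    -- iteration 1/4 --
    FD 17: (-8,8) -> (-25,8) [heading=180, draw]
    LT 33: heading 180 -> 213
    -- iteration 2/4 --
    FD 17: (-25,8) -> (-39.257,-1.259) [heading=213, draw]
    LT 33: heading 213 -> 246
    -- iteration 3/4 --
    FD 17: (-39.257,-1.259) -> (-46.172,-16.789) [heading=246, draw]
    LT 33: heading 246 -> 279
    -- iteration 4/4 --
    FD 17: (-46.172,-16.789) -> (-43.513,-33.58) [heading=279, draw]
    LT 33: heading 279 -> 312
  ]
  -- iteration 2/2 --
  BK 17: (-43.513,-33.58) -> (-54.888,-20.946) [heading=312, draw]
  FD 6: (-54.888,-20.946) -> (-50.873,-25.405) [heading=312, draw]
  FD 9: (-50.873,-25.405) -> (-44.851,-32.094) [heading=312, draw]
  REPEAT 4 [
    -- iteration 1/4 --
    FD 17: (-44.851,-32.094) -> (-33.476,-44.727) [heading=312, draw]
    LT 33: heading 312 -> 345
    -- iteration 2/4 --
    FD 17: (-33.476,-44.727) -> (-17.055,-49.127) [heading=345, draw]
    LT 33: heading 345 -> 18
    -- iteration 3/4 --
    FD 17: (-17.055,-49.127) -> (-0.887,-43.874) [heading=18, draw]
    LT 33: heading 18 -> 51
    -- iteration 4/4 --
    FD 17: (-0.887,-43.874) -> (9.812,-30.662) [heading=51, draw]
    LT 33: heading 51 -> 84
  ]
]
FD 19: (9.812,-30.662) -> (11.798,-11.766) [heading=84, draw]
LT 340: heading 84 -> 64
Final: pos=(11.798,-11.766), heading=64, 16 segment(s) drawn
Segments drawn: 16

Answer: 16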